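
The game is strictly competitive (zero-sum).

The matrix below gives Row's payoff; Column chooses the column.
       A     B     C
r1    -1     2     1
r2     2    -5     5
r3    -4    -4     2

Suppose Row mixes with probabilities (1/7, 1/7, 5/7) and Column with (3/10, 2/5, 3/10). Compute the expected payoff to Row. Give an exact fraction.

Against (3/10, 2/5, 3/10), each row's expected payoff is r1: 4/5; r2: 1/10; r3: -11/5.
Taking the (1/7, 1/7, 5/7)-weighted average: (1/7)·(4/5) + (1/7)·(1/10) + (5/7)·(-11/5) = -101/70.

-101/70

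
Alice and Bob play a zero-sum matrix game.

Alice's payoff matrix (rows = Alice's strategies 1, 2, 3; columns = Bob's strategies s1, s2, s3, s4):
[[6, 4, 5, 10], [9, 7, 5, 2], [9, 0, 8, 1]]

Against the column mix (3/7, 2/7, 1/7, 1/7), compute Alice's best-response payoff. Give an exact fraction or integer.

48/7

1: (6)·(3/7) + (4)·(2/7) + (5)·(1/7) + (10)·(1/7) = 41/7.
2: (9)·(3/7) + (7)·(2/7) + (5)·(1/7) + (2)·(1/7) = 48/7.
3: (9)·(3/7) + (0)·(2/7) + (8)·(1/7) + (1)·(1/7) = 36/7.
The best pure response is 2 with expected payoff 48/7.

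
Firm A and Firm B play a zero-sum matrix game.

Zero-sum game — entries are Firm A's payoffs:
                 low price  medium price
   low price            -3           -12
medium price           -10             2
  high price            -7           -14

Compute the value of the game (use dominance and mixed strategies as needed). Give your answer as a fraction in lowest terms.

-6

Row high price is strictly dominated by row low price, so Firm A never plays it.
The remaining 2×2 game on (low price, medium price) × (low price, medium price) has no saddle point. Let Firm A play low price with probability p; indifference gives −3p − 10(1−p) = −12p + 2(1−p), so p = 4/7.
Similarly Firm B's optimal q on low price is 2/3, and the value is -3·(2/3) + (-12)·(1/3) = -6.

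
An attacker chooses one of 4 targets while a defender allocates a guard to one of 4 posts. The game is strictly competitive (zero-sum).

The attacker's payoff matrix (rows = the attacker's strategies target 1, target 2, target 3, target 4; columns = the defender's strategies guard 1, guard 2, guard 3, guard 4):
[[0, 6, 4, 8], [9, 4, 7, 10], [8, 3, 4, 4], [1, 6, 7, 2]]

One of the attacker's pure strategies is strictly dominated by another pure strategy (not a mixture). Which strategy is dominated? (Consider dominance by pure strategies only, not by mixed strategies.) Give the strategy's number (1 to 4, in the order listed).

Compare target 3 with target 2: 9 > 8, 4 > 3, 7 > 4, 10 > 4.
So target 2 strictly dominates target 3 for the attacker; target 3 is strictly dominated.

3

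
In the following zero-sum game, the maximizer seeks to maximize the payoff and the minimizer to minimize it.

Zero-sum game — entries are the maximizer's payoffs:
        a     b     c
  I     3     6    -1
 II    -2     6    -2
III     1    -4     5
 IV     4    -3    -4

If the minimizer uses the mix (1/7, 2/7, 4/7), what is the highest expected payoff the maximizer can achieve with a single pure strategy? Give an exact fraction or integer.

13/7

I: (3)·(1/7) + (6)·(2/7) + (-1)·(4/7) = 11/7.
II: (-2)·(1/7) + (6)·(2/7) + (-2)·(4/7) = 2/7.
III: (1)·(1/7) + (-4)·(2/7) + (5)·(4/7) = 13/7.
IV: (4)·(1/7) + (-3)·(2/7) + (-4)·(4/7) = -18/7.
The best pure response is III with expected payoff 13/7.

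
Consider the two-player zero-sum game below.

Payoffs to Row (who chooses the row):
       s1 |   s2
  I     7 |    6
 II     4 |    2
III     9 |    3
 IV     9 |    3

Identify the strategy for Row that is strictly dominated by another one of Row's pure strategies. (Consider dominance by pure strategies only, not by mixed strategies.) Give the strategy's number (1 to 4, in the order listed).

2

Compare II with I: 7 > 4, 6 > 2.
So I strictly dominates II for Row; II is strictly dominated.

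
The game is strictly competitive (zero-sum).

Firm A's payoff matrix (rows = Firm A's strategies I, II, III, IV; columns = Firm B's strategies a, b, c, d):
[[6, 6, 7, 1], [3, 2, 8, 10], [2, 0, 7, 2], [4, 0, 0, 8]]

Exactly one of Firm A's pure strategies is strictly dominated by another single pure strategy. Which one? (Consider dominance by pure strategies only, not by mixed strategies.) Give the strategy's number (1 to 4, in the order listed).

Compare III with II: 3 > 2, 2 > 0, 8 > 7, 10 > 2.
So II strictly dominates III for Firm A; III is strictly dominated.

3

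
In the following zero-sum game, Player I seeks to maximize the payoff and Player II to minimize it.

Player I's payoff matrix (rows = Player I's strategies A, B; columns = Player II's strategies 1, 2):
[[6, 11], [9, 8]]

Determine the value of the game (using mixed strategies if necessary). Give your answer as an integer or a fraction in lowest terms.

17/2

Row minima are 6 and 8, so Player I's maximin is 8; column maxima are 9 and 11, so Player II's minimax is 9. These differ, so the equilibrium is in mixed strategies.
Let Player I play A with probability p. Player II is indifferent when 6p + 9(1−p) = 11p + 8(1−p), giving p = 1/6.
Let Player II play 1 with probability q. Player I is indifferent when 6q + 11(1−q) = 9q + 8(1−q), giving q = 1/2.
The value is 6·(1/2) + (11)·(1/2) = 17/2.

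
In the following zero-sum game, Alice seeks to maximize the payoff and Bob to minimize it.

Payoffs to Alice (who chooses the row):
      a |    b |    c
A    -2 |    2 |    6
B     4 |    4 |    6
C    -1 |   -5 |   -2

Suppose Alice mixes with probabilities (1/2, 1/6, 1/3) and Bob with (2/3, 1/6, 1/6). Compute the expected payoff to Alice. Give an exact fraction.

Against (2/3, 1/6, 1/6), each row's expected payoff is A: 0; B: 13/3; C: -11/6.
Taking the (1/2, 1/6, 1/3)-weighted average: (1/2)·(0) + (1/6)·(13/3) + (1/3)·(-11/6) = 1/9.

1/9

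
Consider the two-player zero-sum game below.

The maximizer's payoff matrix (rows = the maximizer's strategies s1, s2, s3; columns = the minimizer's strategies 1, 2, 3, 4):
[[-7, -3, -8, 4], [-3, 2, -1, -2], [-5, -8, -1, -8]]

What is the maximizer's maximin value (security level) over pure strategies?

The worst-case payoff for each row is s1: -8, s2: -3, s3: -8.
The best of these is -3.

-3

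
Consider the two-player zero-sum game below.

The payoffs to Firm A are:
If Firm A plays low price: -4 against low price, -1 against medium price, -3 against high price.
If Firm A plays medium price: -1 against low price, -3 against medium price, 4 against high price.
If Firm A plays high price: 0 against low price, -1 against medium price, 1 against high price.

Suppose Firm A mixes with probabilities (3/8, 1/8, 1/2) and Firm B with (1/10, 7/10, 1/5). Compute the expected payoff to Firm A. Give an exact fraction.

-17/16

Against (1/10, 7/10, 1/5), each row's expected payoff is low price: -17/10; medium price: -7/5; high price: -1/2.
Taking the (3/8, 1/8, 1/2)-weighted average: (3/8)·(-17/10) + (1/8)·(-7/5) + (1/2)·(-1/2) = -17/16.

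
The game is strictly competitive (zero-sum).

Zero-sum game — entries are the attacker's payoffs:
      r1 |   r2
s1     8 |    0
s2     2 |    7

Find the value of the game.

Row minima are 0 and 2, so the attacker's maximin is 2; column maxima are 8 and 7, so the defender's minimax is 7. These differ, so the equilibrium is in mixed strategies.
Let the attacker play s1 with probability p. The defender is indifferent when 8p + 2(1−p) = 7(1−p), giving p = 5/13.
Let the defender play r1 with probability q. The attacker is indifferent when 8q = 2q + 7(1−q), giving q = 7/13.
The value is 8·(7/13) + (0)·(6/13) = 56/13.

56/13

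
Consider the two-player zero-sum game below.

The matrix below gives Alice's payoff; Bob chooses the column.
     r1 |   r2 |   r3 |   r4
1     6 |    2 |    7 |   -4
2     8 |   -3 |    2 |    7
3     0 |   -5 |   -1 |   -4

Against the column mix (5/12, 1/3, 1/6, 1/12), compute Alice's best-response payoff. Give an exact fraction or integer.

1: (6)·(5/12) + (2)·(1/3) + (7)·(1/6) + (-4)·(1/12) = 4.
2: (8)·(5/12) + (-3)·(1/3) + (2)·(1/6) + (7)·(1/12) = 13/4.
3: (0)·(5/12) + (-5)·(1/3) + (-1)·(1/6) + (-4)·(1/12) = -13/6.
The best pure response is 1 with expected payoff 4.

4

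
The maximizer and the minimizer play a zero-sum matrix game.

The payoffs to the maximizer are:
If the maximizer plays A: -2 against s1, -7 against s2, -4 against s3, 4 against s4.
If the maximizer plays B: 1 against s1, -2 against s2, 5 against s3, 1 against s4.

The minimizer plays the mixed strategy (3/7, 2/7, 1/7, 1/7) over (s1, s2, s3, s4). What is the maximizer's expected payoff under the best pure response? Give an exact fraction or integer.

5/7

A: (-2)·(3/7) + (-7)·(2/7) + (-4)·(1/7) + (4)·(1/7) = -20/7.
B: (1)·(3/7) + (-2)·(2/7) + (5)·(1/7) + (1)·(1/7) = 5/7.
The best pure response is B with expected payoff 5/7.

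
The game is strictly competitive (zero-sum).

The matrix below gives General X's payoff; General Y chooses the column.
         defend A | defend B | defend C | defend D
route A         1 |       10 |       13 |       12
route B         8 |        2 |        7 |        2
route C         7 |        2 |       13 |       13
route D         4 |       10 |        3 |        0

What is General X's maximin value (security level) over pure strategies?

2

The worst-case payoff for each row is route A: 1, route B: 2, route C: 2, route D: 0.
The best of these is 2.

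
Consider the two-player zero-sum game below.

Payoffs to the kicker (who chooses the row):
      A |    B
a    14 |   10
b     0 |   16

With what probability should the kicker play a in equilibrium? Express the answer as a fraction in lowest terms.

Row minima are 10 and 0, so the kicker's maximin is 10; column maxima are 14 and 16, so the goalkeeper's minimax is 14. These differ, so the equilibrium is in mixed strategies.
Let the kicker play a with probability p. The goalkeeper is indifferent when 14p = 10p + 16(1−p), giving p = 4/5.

4/5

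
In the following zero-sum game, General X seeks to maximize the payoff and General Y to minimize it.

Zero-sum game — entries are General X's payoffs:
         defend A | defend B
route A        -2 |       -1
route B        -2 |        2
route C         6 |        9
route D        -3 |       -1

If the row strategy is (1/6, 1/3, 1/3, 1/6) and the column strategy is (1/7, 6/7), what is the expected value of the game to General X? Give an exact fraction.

Against (1/7, 6/7), each row's expected payoff is route A: -8/7; route B: 10/7; route C: 60/7; route D: -9/7.
Taking the (1/6, 1/3, 1/3, 1/6)-weighted average: (1/6)·(-8/7) + (1/3)·(10/7) + (1/3)·(60/7) + (1/6)·(-9/7) = 41/14.

41/14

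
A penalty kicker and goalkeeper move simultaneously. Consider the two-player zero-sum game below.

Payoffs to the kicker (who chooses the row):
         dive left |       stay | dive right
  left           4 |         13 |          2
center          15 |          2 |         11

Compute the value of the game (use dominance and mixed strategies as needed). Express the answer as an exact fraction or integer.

Column dive left is strictly dominated by dive right for the goalkeeper (it gives the kicker more in every row).
The remaining 2×2 game on (left, center) × (stay, dive right) has no saddle point. Let the kicker play left with probability p; indifference gives 13p + 2(1−p) = 2p + 11(1−p), so p = 9/20.
Similarly the goalkeeper's optimal q on stay is 9/20, and the value is 13·(9/20) + (2)·(11/20) = 139/20.

139/20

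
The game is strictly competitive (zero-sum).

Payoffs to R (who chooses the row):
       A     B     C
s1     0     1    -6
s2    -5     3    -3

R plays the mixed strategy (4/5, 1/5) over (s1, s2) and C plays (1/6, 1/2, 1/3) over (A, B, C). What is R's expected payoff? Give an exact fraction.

Against (1/6, 1/2, 1/3), each row's expected payoff is s1: -3/2; s2: -1/3.
Taking the (4/5, 1/5)-weighted average: (4/5)·(-3/2) + (1/5)·(-1/3) = -19/15.

-19/15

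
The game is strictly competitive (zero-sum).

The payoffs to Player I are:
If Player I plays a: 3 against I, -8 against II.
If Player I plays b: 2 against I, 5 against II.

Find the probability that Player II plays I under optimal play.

Row minima are -8 and 2, so Player I's maximin is 2; column maxima are 3 and 5, so Player II's minimax is 3. These differ, so the equilibrium is in mixed strategies.
Let Player II play I with probability q. Player I is indifferent when 3q − 8(1−q) = 2q + 5(1−q), giving q = 13/14.

13/14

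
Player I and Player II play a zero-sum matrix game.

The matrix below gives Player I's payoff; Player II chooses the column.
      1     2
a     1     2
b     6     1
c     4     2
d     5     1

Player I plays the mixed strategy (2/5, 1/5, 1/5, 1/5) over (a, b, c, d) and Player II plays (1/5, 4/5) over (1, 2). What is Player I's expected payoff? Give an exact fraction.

Against (1/5, 4/5), each row's expected payoff is a: 9/5; b: 2; c: 12/5; d: 9/5.
Taking the (2/5, 1/5, 1/5, 1/5)-weighted average: (2/5)·(9/5) + (1/5)·(2) + (1/5)·(12/5) + (1/5)·(9/5) = 49/25.

49/25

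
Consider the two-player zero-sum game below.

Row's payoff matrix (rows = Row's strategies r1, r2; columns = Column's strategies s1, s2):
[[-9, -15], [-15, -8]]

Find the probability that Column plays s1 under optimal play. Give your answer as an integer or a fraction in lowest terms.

Row minima are -15 and -15, so Row's maximin is -15; column maxima are -9 and -8, so Column's minimax is -9. These differ, so the equilibrium is in mixed strategies.
Let Column play s1 with probability q. Row is indifferent when −9q − 15(1−q) = −15q − 8(1−q), giving q = 7/13.

7/13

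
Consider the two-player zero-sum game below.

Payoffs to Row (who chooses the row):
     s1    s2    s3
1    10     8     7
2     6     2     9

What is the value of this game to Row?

Column s1 is strictly dominated by s2 for Column (it gives Row more in every row).
The remaining 2×2 game on (1, 2) × (s2, s3) has no saddle point. Let Row play 1 with probability p; indifference gives 8p + 2(1−p) = 7p + 9(1−p), so p = 7/8.
Similarly Column's optimal q on s2 is 1/4, and the value is 8·(1/4) + (7)·(3/4) = 29/4.

29/4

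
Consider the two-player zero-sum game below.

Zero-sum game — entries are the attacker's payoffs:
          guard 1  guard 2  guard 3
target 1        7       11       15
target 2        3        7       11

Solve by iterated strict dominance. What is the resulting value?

7

Row target 2 is strictly dominated by row target 1 (7>3, 11>7, 15>11); eliminate target 2.
Column guard 3 is strictly dominated by guard 1 for the defender (7<15); eliminate guard 3.
Column guard 2 is strictly dominated by guard 1 for the defender (7<11); eliminate guard 2.
Only (target 1, guard 1) remains, with payoff 7.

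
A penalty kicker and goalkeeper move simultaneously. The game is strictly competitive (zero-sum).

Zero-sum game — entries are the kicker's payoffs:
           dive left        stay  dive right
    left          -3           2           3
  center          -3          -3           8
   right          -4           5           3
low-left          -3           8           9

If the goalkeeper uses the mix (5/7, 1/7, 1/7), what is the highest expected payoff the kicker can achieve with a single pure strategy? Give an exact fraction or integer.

left: (-3)·(5/7) + (2)·(1/7) + (3)·(1/7) = -10/7.
center: (-3)·(5/7) + (-3)·(1/7) + (8)·(1/7) = -10/7.
right: (-4)·(5/7) + (5)·(1/7) + (3)·(1/7) = -12/7.
low-left: (-3)·(5/7) + (8)·(1/7) + (9)·(1/7) = 2/7.
The best pure response is low-left with expected payoff 2/7.

2/7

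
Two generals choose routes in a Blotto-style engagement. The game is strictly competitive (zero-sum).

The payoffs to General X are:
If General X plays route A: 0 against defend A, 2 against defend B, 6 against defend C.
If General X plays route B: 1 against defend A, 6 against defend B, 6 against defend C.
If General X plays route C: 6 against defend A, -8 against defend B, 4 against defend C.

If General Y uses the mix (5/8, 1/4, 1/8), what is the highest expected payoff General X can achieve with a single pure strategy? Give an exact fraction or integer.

route A: (0)·(5/8) + (2)·(1/4) + (6)·(1/8) = 5/4.
route B: (1)·(5/8) + (6)·(1/4) + (6)·(1/8) = 23/8.
route C: (6)·(5/8) + (-8)·(1/4) + (4)·(1/8) = 9/4.
The best pure response is route B with expected payoff 23/8.

23/8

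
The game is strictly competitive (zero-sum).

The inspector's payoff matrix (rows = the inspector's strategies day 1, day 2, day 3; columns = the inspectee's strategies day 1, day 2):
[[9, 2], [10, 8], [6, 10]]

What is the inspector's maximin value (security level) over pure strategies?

The worst-case payoff for each row is day 1: 2, day 2: 8, day 3: 6.
The best of these is 8.

8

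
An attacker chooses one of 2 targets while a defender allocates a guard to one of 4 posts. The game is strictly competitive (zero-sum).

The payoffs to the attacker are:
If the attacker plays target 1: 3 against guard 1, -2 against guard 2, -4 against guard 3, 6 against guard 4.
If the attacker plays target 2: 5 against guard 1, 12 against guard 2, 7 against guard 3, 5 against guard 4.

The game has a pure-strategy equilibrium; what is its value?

Row minima: -4, 5 → the attacker's maximin is 5.
Column maxima: 5, 12, 7, 6 → the defender's minimax is 5.
They coincide at (target 2, guard 1), so the value is 5.

5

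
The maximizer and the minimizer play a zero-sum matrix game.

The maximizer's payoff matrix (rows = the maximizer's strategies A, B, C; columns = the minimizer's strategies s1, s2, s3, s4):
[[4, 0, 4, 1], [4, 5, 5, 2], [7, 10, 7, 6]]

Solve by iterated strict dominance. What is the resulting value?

6

Row B is strictly dominated by row C (7>4, 10>5, 7>5, 6>2); eliminate B.
Column s3 is strictly dominated by s4 for the minimizer (1<4, 6<7); eliminate s3.
Row A is strictly dominated by row C (7>4, 10>0, 6>1); eliminate A.
Column s1 is strictly dominated by s4 for the minimizer (6<7); eliminate s1.
Column s2 is strictly dominated by s4 for the minimizer (6<10); eliminate s2.
Only (C, s4) remains, with payoff 6.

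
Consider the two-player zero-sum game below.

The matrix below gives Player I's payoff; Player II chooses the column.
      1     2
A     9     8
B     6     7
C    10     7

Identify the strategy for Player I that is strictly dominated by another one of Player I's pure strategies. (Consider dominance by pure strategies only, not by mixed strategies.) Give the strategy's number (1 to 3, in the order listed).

Compare B with A: 9 > 6, 8 > 7.
So A strictly dominates B for Player I; B is strictly dominated.

2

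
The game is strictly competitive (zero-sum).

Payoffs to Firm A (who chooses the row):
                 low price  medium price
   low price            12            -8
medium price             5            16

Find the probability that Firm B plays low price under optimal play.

24/31

Row minima are -8 and 5, so Firm A's maximin is 5; column maxima are 12 and 16, so Firm B's minimax is 12. These differ, so the equilibrium is in mixed strategies.
Let Firm B play low price with probability q. Firm A is indifferent when 12q − 8(1−q) = 5q + 16(1−q), giving q = 24/31.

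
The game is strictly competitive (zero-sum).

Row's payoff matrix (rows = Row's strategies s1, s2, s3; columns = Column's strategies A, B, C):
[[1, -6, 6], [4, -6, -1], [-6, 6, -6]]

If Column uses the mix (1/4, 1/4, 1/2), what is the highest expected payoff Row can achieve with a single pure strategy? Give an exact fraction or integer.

s1: (1)·(1/4) + (-6)·(1/4) + (6)·(1/2) = 7/4.
s2: (4)·(1/4) + (-6)·(1/4) + (-1)·(1/2) = -1.
s3: (-6)·(1/4) + (6)·(1/4) + (-6)·(1/2) = -3.
The best pure response is s1 with expected payoff 7/4.

7/4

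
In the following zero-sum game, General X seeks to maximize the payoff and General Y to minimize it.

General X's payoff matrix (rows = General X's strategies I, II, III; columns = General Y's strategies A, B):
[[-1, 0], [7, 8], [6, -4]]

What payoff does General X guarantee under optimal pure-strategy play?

Row minima: -1, 7, -4 → General X's maximin is 7.
Column maxima: 7, 8 → General Y's minimax is 7.
They coincide at (II, A), so the value is 7.

7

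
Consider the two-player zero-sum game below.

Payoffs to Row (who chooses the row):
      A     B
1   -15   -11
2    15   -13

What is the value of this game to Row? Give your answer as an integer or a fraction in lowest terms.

-45/4

Row minima are -15 and -13, so Row's maximin is -13; column maxima are 15 and -11, so Column's minimax is -11. These differ, so the equilibrium is in mixed strategies.
Let Row play 1 with probability p. Column is indifferent when −15p + 15(1−p) = −11p − 13(1−p), giving p = 7/8.
Let Column play A with probability q. Row is indifferent when −15q − 11(1−q) = 15q − 13(1−q), giving q = 1/16.
The value is -15·(1/16) + (-11)·(15/16) = -45/4.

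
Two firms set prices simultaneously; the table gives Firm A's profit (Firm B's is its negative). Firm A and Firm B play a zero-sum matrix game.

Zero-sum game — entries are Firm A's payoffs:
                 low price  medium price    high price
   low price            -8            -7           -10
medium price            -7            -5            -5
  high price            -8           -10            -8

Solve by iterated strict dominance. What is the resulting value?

Row high price is strictly dominated by row medium price (-7>-8, -5>-10, -5>-8); eliminate high price.
Row low price is strictly dominated by row medium price (-7>-8, -5>-7, -5>-10); eliminate low price.
Column high price is strictly dominated by low price for Firm B (-7<-5); eliminate high price.
Column medium price is strictly dominated by low price for Firm B (-7<-5); eliminate medium price.
Only (medium price, low price) remains, with payoff -7.

-7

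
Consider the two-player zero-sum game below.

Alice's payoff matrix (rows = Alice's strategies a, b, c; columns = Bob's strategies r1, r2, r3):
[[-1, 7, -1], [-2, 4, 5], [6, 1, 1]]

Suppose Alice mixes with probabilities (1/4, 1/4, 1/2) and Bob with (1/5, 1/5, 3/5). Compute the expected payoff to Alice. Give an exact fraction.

2

Against (1/5, 1/5, 3/5), each row's expected payoff is a: 3/5; b: 17/5; c: 2.
Taking the (1/4, 1/4, 1/2)-weighted average: (1/4)·(3/5) + (1/4)·(17/5) + (1/2)·(2) = 2.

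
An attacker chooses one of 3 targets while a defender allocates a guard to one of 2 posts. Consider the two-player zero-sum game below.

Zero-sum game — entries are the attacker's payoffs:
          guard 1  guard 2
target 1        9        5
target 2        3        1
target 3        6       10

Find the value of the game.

15/2

Row target 2 is strictly dominated by row target 1, so the attacker never plays it.
The remaining 2×2 game on (target 1, target 3) × (guard 1, guard 2) has no saddle point. Let the attacker play target 1 with probability p; indifference gives 9p + 6(1−p) = 5p + 10(1−p), so p = 1/2.
Similarly the defender's optimal q on guard 1 is 5/8, and the value is 9·(5/8) + (5)·(3/8) = 15/2.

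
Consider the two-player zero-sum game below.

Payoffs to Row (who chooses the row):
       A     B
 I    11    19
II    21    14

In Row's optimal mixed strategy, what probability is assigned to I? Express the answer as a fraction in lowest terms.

Row minima are 11 and 14, so Row's maximin is 14; column maxima are 21 and 19, so Column's minimax is 19. These differ, so the equilibrium is in mixed strategies.
Let Row play I with probability p. Column is indifferent when 11p + 21(1−p) = 19p + 14(1−p), giving p = 7/15.

7/15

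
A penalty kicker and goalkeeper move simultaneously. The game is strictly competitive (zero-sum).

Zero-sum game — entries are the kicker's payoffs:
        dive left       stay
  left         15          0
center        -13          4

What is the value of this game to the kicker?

Row minima are 0 and -13, so the kicker's maximin is 0; column maxima are 15 and 4, so the goalkeeper's minimax is 4. These differ, so the equilibrium is in mixed strategies.
Let the kicker play left with probability p. The goalkeeper is indifferent when 15p − 13(1−p) = 4(1−p), giving p = 17/32.
Let the goalkeeper play dive left with probability q. The kicker is indifferent when 15q = −13q + 4(1−q), giving q = 1/8.
The value is 15·(1/8) + (0)·(7/8) = 15/8.

15/8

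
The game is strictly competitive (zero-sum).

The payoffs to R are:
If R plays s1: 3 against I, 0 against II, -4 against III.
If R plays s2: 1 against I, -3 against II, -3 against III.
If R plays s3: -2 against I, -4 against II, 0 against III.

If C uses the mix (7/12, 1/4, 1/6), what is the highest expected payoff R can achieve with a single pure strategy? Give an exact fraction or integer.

13/12

s1: (3)·(7/12) + (0)·(1/4) + (-4)·(1/6) = 13/12.
s2: (1)·(7/12) + (-3)·(1/4) + (-3)·(1/6) = -2/3.
s3: (-2)·(7/12) + (-4)·(1/4) + (0)·(1/6) = -13/6.
The best pure response is s1 with expected payoff 13/12.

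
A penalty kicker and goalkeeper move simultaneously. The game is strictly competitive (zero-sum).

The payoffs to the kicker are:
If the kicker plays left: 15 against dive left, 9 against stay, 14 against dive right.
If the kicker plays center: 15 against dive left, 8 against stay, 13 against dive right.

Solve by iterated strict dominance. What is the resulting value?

9

Column dive right is strictly dominated by stay for the goalkeeper (9<14, 8<13); eliminate dive right.
Column dive left is strictly dominated by stay for the goalkeeper (9<15, 8<15); eliminate dive left.
Row center is strictly dominated by row left (9>8); eliminate center.
Only (left, stay) remains, with payoff 9.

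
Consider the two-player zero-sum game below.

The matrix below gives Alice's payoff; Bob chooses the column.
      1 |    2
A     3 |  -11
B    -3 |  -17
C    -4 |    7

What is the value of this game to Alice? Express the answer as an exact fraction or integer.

Row B is strictly dominated by row A, so Alice never plays it.
The remaining 2×2 game on (A, C) × (1, 2) has no saddle point. Let Alice play A with probability p; indifference gives 3p − 4(1−p) = −11p + 7(1−p), so p = 11/25.
Similarly Bob's optimal q on 1 is 18/25, and the value is 3·(18/25) + (-11)·(7/25) = -23/25.

-23/25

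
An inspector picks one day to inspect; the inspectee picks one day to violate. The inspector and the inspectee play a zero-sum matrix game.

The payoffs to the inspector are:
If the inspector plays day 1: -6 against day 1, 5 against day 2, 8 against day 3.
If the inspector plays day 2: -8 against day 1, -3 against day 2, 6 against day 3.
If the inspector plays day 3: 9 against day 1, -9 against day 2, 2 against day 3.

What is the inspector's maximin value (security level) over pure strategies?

The worst-case payoff for each row is day 1: -6, day 2: -8, day 3: -9.
The best of these is -6.

-6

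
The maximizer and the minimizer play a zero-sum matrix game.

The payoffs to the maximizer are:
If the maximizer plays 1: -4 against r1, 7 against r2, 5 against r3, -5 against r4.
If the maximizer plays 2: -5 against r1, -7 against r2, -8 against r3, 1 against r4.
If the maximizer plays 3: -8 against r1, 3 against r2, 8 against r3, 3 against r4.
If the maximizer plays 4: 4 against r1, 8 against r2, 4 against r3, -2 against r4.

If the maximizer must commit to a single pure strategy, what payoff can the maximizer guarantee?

-2

The worst-case payoff for each row is 1: -5, 2: -8, 3: -8, 4: -2.
The best of these is -2.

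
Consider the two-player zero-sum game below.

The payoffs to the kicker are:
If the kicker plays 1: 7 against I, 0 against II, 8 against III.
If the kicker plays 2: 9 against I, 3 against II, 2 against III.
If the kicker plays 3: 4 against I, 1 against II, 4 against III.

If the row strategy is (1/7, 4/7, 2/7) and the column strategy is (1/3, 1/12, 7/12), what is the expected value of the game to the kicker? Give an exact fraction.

193/42

Against (1/3, 1/12, 7/12), each row's expected payoff is 1: 7; 2: 53/12; 3: 15/4.
Taking the (1/7, 4/7, 2/7)-weighted average: (1/7)·(7) + (4/7)·(53/12) + (2/7)·(15/4) = 193/42.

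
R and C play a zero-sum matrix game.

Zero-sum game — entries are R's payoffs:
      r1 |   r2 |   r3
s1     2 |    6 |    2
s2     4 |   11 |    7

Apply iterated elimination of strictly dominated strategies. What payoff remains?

4

Row s1 is strictly dominated by row s2 (4>2, 11>6, 7>2); eliminate s1.
Column r3 is strictly dominated by r1 for C (4<7); eliminate r3.
Column r2 is strictly dominated by r1 for C (4<11); eliminate r2.
Only (s2, r1) remains, with payoff 4.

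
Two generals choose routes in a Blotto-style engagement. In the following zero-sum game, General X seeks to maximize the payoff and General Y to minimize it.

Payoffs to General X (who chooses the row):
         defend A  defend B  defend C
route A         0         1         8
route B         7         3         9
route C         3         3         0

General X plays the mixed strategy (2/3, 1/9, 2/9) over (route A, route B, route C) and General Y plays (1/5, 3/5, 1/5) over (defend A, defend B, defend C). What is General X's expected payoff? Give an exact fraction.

Against (1/5, 3/5, 1/5), each row's expected payoff is route A: 11/5; route B: 5; route C: 12/5.
Taking the (2/3, 1/9, 2/9)-weighted average: (2/3)·(11/5) + (1/9)·(5) + (2/9)·(12/5) = 23/9.

23/9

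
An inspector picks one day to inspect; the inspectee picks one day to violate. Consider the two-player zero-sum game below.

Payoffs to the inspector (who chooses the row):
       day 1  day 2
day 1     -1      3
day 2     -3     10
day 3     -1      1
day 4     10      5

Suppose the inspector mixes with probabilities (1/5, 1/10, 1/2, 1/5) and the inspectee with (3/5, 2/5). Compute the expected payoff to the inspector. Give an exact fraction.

46/25

Against (3/5, 2/5), each row's expected payoff is day 1: 3/5; day 2: 11/5; day 3: -1/5; day 4: 8.
Taking the (1/5, 1/10, 1/2, 1/5)-weighted average: (1/5)·(3/5) + (1/10)·(11/5) + (1/2)·(-1/5) + (1/5)·(8) = 46/25.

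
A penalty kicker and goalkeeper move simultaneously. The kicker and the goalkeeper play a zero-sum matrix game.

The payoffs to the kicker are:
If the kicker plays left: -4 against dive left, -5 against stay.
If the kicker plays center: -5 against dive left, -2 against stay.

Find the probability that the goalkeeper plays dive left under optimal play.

Row minima are -5 and -5, so the kicker's maximin is -5; column maxima are -4 and -2, so the goalkeeper's minimax is -4. These differ, so the equilibrium is in mixed strategies.
Let the goalkeeper play dive left with probability q. The kicker is indifferent when −4q − 5(1−q) = −5q − 2(1−q), giving q = 3/4.

3/4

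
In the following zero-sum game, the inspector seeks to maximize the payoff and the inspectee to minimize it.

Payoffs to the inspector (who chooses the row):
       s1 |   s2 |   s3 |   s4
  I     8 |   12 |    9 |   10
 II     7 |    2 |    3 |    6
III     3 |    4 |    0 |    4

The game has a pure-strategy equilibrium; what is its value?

Row minima: 8, 2, 0 → the inspector's maximin is 8.
Column maxima: 8, 12, 9, 10 → the inspectee's minimax is 8.
They coincide at (I, s1), so the value is 8.

8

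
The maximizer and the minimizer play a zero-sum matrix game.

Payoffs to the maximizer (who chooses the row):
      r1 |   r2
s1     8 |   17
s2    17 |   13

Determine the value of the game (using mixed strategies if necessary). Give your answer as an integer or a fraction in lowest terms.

185/13

Row minima are 8 and 13, so the maximizer's maximin is 13; column maxima are 17 and 17, so the minimizer's minimax is 17. These differ, so the equilibrium is in mixed strategies.
Let the maximizer play s1 with probability p. The minimizer is indifferent when 8p + 17(1−p) = 17p + 13(1−p), giving p = 4/13.
Let the minimizer play r1 with probability q. The maximizer is indifferent when 8q + 17(1−q) = 17q + 13(1−q), giving q = 4/13.
The value is 8·(4/13) + (17)·(9/13) = 185/13.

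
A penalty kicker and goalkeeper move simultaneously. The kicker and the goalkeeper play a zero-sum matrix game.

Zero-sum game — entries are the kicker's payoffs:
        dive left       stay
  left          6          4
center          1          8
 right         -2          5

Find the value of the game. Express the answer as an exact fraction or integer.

44/9

Row right is strictly dominated by row center, so the kicker never plays it.
The remaining 2×2 game on (left, center) × (dive left, stay) has no saddle point. Let the kicker play left with probability p; indifference gives 6p + (1−p) = 4p + 8(1−p), so p = 7/9.
Similarly the goalkeeper's optimal q on dive left is 4/9, and the value is 6·(4/9) + (4)·(5/9) = 44/9.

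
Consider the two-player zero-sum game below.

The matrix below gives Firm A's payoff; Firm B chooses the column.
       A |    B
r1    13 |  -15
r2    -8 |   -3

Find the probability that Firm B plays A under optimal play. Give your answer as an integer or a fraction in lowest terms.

4/11

Row minima are -15 and -8, so Firm A's maximin is -8; column maxima are 13 and -3, so Firm B's minimax is -3. These differ, so the equilibrium is in mixed strategies.
Let Firm B play A with probability q. Firm A is indifferent when 13q − 15(1−q) = −8q − 3(1−q), giving q = 4/11.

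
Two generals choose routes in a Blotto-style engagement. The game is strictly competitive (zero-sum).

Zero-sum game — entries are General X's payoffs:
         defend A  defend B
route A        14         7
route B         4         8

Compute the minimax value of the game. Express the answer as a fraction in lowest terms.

Row minima are 7 and 4, so General X's maximin is 7; column maxima are 14 and 8, so General Y's minimax is 8. These differ, so the equilibrium is in mixed strategies.
Let General X play route A with probability p. General Y is indifferent when 14p + 4(1−p) = 7p + 8(1−p), giving p = 4/11.
Let General Y play defend A with probability q. General X is indifferent when 14q + 7(1−q) = 4q + 8(1−q), giving q = 1/11.
The value is 14·(1/11) + (7)·(10/11) = 84/11.

84/11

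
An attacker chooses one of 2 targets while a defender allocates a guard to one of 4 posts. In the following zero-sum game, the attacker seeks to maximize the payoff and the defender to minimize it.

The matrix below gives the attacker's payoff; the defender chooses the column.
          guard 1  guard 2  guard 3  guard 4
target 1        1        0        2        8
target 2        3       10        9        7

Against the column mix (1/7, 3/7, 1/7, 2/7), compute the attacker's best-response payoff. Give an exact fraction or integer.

target 1: (1)·(1/7) + (0)·(3/7) + (2)·(1/7) + (8)·(2/7) = 19/7.
target 2: (3)·(1/7) + (10)·(3/7) + (9)·(1/7) + (7)·(2/7) = 8.
The best pure response is target 2 with expected payoff 8.

8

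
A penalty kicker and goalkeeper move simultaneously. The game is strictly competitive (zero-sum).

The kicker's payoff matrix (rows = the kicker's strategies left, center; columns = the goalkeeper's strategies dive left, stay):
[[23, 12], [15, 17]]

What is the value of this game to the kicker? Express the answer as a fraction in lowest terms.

211/13

Row minima are 12 and 15, so the kicker's maximin is 15; column maxima are 23 and 17, so the goalkeeper's minimax is 17. These differ, so the equilibrium is in mixed strategies.
Let the kicker play left with probability p. The goalkeeper is indifferent when 23p + 15(1−p) = 12p + 17(1−p), giving p = 2/13.
Let the goalkeeper play dive left with probability q. The kicker is indifferent when 23q + 12(1−q) = 15q + 17(1−q), giving q = 5/13.
The value is 23·(5/13) + (12)·(8/13) = 211/13.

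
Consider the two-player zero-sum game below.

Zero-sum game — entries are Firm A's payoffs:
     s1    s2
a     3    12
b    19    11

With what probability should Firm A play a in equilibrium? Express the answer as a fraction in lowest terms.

8/17

Row minima are 3 and 11, so Firm A's maximin is 11; column maxima are 19 and 12, so Firm B's minimax is 12. These differ, so the equilibrium is in mixed strategies.
Let Firm A play a with probability p. Firm B is indifferent when 3p + 19(1−p) = 12p + 11(1−p), giving p = 8/17.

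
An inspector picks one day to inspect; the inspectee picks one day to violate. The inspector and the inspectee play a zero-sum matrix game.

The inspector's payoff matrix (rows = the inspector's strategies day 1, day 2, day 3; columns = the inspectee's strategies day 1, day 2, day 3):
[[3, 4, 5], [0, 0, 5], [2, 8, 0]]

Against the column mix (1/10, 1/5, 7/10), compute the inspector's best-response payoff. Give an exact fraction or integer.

day 1: (3)·(1/10) + (4)·(1/5) + (5)·(7/10) = 23/5.
day 2: (0)·(1/10) + (0)·(1/5) + (5)·(7/10) = 7/2.
day 3: (2)·(1/10) + (8)·(1/5) + (0)·(7/10) = 9/5.
The best pure response is day 1 with expected payoff 23/5.

23/5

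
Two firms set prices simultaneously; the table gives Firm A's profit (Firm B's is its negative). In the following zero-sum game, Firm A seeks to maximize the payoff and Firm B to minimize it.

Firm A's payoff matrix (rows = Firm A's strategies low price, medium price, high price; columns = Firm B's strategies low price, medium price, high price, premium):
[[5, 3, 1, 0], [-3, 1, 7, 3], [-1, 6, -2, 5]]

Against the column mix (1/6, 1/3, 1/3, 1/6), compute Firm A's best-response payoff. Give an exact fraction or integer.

low price: (5)·(1/6) + (3)·(1/3) + (1)·(1/3) + (0)·(1/6) = 13/6.
medium price: (-3)·(1/6) + (1)·(1/3) + (7)·(1/3) + (3)·(1/6) = 8/3.
high price: (-1)·(1/6) + (6)·(1/3) + (-2)·(1/3) + (5)·(1/6) = 2.
The best pure response is medium price with expected payoff 8/3.

8/3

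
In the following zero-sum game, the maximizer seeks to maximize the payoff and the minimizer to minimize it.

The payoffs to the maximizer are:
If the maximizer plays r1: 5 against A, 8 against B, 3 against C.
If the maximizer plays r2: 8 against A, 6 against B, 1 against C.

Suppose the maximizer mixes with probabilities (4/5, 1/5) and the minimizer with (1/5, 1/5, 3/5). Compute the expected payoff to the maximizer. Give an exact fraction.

Against (1/5, 1/5, 3/5), each row's expected payoff is r1: 22/5; r2: 17/5.
Taking the (4/5, 1/5)-weighted average: (4/5)·(22/5) + (1/5)·(17/5) = 21/5.

21/5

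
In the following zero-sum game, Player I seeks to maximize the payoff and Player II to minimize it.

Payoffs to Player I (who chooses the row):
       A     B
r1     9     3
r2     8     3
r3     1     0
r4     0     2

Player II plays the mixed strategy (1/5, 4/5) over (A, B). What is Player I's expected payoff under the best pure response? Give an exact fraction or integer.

21/5

r1: (9)·(1/5) + (3)·(4/5) = 21/5.
r2: (8)·(1/5) + (3)·(4/5) = 4.
r3: (1)·(1/5) + (0)·(4/5) = 1/5.
r4: (0)·(1/5) + (2)·(4/5) = 8/5.
The best pure response is r1 with expected payoff 21/5.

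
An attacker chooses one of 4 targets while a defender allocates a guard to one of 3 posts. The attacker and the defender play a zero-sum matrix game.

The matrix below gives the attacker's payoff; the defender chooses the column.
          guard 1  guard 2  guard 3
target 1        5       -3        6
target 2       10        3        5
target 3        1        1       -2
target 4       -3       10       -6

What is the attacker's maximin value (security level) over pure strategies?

3

The worst-case payoff for each row is target 1: -3, target 2: 3, target 3: -2, target 4: -6.
The best of these is 3.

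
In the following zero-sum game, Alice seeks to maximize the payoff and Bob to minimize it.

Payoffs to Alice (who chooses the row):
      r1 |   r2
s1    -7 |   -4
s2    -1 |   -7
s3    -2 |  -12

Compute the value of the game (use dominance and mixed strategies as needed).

-5

Row s3 is strictly dominated by row s2, so Alice never plays it.
The remaining 2×2 game on (s1, s2) × (r1, r2) has no saddle point. Let Alice play s1 with probability p; indifference gives −7p − (1−p) = −4p − 7(1−p), so p = 2/3.
Similarly Bob's optimal q on r1 is 1/3, and the value is -7·(1/3) + (-4)·(2/3) = -5.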